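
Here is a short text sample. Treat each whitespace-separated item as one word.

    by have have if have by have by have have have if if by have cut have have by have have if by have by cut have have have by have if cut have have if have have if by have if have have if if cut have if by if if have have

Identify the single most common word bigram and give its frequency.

"have have", 11 times

Bigram frequencies (highest first):
  have have: 11
  have if: 9
  by have: 8
  have by: 5
  if have: 4
  if by: 4
  … (6 more, each ≤ 4)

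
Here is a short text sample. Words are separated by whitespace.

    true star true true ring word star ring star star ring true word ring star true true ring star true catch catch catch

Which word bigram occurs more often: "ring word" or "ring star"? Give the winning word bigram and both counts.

"ring word": 1 occurrence
"ring star": 3 occurrences

"ring star" (3 vs 1)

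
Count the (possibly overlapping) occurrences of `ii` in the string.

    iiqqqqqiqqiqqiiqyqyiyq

2

Sliding a length-2 window over the 22 characters (21 positions):
  position 1–2: ii
  position 14–15: ii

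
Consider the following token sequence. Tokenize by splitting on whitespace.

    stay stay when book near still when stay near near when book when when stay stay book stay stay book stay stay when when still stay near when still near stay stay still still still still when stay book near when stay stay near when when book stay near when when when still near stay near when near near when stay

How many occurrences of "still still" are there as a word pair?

Scanning the 60 overlapping bigram windows for "still still":
  position 33–34: still still
  position 34–35: still still
  position 35–36: still still

3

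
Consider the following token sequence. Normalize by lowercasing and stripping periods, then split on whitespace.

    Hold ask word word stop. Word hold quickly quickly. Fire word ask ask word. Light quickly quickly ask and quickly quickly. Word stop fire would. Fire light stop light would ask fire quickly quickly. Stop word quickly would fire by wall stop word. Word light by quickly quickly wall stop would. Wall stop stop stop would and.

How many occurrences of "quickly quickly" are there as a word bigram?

5

Scanning the 56 overlapping bigram windows for "quickly quickly":
  position 8–9: quickly quickly
  position 16–17: quickly quickly
  position 20–21: quickly quickly
  position 33–34: quickly quickly
  position 47–48: quickly quickly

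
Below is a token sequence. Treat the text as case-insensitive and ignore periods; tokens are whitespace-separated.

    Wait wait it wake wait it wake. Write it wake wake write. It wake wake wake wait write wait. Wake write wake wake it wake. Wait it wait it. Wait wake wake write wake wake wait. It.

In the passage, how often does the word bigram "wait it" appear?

5

Scanning the 36 overlapping bigram windows for "wait it":
  position 2–3: wait it
  position 5–6: wait it
  position 26–27: wait it
  position 28–29: wait it
  position 36–37: wait it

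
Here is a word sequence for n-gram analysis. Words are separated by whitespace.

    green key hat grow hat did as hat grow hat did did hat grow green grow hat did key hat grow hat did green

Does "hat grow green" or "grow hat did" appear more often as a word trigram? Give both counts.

"hat grow green": 1 occurrence
"grow hat did": 4 occurrences

"grow hat did" (4 vs 1)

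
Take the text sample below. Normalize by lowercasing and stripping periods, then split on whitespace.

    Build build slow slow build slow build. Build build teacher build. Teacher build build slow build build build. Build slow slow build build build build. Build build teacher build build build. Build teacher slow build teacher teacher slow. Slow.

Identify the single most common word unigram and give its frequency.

Unigram frequencies (highest first):
  build: 24
  slow: 9
  teacher: 6

"build", 24 times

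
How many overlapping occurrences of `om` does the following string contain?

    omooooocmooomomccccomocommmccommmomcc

7

Sliding a length-2 window over the 37 characters (36 positions):
  position 1–2: om
  position 12–13: om
  position 14–15: om
  position 20–21: om
  position 24–25: om
  position 30–31: om
  position 34–35: om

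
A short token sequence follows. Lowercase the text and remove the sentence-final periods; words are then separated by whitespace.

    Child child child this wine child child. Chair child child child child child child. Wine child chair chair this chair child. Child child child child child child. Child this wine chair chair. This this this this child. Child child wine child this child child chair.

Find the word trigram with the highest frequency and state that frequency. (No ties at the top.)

Trigram frequencies (highest first):
  child child child: 12
  child child this: 2
  child this wine: 2
  child child chair: 2
  chair child child: 2
  child child wine: 2
  … (17 more, each ≤ 2)

"child child child", 12 times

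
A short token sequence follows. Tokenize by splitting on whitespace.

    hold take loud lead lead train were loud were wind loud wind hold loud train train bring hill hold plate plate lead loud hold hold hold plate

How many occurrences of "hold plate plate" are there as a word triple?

1

Scanning the 25 overlapping trigram windows for "hold plate plate":
  position 19–21: hold plate plate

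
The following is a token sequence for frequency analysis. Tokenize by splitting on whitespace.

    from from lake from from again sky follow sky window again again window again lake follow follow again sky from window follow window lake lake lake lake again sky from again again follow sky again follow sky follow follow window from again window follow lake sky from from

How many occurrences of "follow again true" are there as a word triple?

Scanning the 46 overlapping trigram windows for "follow again true":
  (none found)

0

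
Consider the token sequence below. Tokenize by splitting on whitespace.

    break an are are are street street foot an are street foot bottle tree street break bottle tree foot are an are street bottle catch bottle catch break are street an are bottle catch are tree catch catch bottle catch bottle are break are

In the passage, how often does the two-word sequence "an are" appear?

4

Scanning the 43 overlapping bigram windows for "an are":
  position 2–3: an are
  position 9–10: an are
  position 21–22: an are
  position 31–32: an are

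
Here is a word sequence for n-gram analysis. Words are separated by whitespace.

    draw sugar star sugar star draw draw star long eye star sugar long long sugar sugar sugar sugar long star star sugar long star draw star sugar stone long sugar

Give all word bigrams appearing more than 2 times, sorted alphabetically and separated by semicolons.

star sugar; sugar long; sugar sugar

Bigram counts meeting the condition (more than 2 times):
  star sugar: 4
  sugar long: 3
  sugar sugar: 3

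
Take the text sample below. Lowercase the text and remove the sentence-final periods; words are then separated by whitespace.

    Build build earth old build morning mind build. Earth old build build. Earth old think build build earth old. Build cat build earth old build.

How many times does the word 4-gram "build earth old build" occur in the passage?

4

Scanning the 22 overlapping 4-gram windows for "build earth old build":
  position 2–5: build earth old build
  position 8–11: build earth old build
  position 17–20: build earth old build
  position 22–25: build earth old build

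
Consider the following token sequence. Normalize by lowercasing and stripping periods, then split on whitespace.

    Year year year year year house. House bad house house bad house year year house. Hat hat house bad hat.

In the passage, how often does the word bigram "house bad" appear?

3

Scanning the 19 overlapping bigram windows for "house bad":
  position 7–8: house bad
  position 10–11: house bad
  position 18–19: house bad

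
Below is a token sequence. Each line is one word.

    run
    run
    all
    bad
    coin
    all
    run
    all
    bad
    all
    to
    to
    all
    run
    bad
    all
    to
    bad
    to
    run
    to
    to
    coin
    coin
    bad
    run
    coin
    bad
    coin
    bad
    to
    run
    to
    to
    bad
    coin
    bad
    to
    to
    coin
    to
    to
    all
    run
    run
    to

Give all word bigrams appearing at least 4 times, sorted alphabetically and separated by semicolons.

Bigram counts meeting the condition (at least 4 times):
  coin bad: 4
  to to: 5

coin bad; to to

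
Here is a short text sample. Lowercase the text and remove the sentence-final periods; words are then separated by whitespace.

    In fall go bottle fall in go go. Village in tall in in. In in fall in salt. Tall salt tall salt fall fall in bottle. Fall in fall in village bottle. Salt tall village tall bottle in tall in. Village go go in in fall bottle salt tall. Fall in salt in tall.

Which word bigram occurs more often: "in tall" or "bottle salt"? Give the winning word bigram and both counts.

"in tall" (3 vs 2)

"in tall": 3 occurrences
"bottle salt": 2 occurrences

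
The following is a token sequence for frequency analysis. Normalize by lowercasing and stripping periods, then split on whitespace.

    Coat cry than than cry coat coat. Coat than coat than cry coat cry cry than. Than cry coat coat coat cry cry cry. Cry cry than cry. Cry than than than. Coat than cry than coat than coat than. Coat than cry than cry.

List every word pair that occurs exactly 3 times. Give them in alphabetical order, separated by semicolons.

Bigram counts meeting the condition (exactly 3 times):
  coat cry: 3
  cry coat: 3

coat cry; cry coat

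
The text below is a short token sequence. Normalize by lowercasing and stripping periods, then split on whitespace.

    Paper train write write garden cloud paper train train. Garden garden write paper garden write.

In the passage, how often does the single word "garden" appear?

Scanning the 15 tokens for "garden":
  position 5: garden
  position 10: garden
  position 11: garden
  position 14: garden

4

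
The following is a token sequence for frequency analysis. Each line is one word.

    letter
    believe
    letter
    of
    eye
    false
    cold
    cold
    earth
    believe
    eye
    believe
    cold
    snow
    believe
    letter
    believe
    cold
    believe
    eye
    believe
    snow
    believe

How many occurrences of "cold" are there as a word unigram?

4

Scanning the 23 tokens for "cold":
  position 7: cold
  position 8: cold
  position 13: cold
  position 18: cold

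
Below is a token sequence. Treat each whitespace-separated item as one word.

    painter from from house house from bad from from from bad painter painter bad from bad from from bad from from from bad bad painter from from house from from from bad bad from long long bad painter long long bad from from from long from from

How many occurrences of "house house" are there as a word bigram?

1

Scanning the 46 overlapping bigram windows for "house house":
  position 4–5: house house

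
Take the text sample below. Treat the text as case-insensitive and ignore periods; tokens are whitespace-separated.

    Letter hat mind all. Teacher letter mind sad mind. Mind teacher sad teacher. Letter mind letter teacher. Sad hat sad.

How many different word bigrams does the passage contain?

20 tokens → 19 bigram windows in total.
Repeated bigrams (each contributes count−1 duplicates):
  letter mind: 2
  teacher letter: 2
  teacher sad: 2
3 duplicate windows → 19 − 3 = 16 distinct.

16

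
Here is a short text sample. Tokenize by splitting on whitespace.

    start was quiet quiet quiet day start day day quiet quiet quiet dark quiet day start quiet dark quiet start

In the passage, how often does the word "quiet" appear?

Scanning the 20 tokens for "quiet":
  position 3: quiet
  position 4: quiet
  position 5: quiet
  position 10: quiet
  position 11: quiet
  position 12: quiet
  position 14: quiet
  position 17: quiet
  position 19: quiet

9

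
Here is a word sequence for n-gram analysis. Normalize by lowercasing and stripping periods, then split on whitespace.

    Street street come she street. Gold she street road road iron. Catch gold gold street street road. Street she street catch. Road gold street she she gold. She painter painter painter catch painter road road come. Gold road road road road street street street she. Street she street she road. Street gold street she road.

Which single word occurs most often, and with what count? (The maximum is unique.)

Unigram frequencies (highest first):
  street: 16
  road: 12
  she: 10
  gold: 7
  painter: 4
  catch: 3
  … (2 more, each ≤ 2)

"street", 16 times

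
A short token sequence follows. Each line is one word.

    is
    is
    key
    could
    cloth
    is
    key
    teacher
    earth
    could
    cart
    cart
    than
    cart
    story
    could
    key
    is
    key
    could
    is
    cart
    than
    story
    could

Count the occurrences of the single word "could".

Scanning the 25 tokens for "could":
  position 4: could
  position 10: could
  position 16: could
  position 20: could
  position 25: could

5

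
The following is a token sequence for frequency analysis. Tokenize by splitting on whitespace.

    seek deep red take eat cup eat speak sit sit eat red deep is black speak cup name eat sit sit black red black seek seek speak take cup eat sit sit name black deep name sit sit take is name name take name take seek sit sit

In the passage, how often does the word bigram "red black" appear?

Scanning the 47 overlapping bigram windows for "red black":
  position 23–24: red black

1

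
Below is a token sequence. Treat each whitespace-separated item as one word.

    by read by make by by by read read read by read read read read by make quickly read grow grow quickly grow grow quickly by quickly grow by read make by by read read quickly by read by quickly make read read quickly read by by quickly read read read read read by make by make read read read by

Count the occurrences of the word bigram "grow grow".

2

Scanning the 60 overlapping bigram windows for "grow grow":
  position 20–21: grow grow
  position 23–24: grow grow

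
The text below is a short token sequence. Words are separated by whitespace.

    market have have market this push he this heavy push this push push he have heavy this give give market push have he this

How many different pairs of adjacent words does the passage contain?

24 tokens → 23 bigram windows in total.
Repeated bigrams (each contributes count−1 duplicates):
  he this: 2
  push he: 2
  this push: 2
3 duplicate windows → 23 − 3 = 20 distinct.

20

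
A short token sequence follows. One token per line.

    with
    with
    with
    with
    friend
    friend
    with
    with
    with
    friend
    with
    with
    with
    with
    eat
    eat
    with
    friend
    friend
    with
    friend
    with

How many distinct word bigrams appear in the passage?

7

22 tokens → 21 bigram windows in total.
Repeated bigrams (each contributes count−1 duplicates):
  with with: 8
  friend with: 4
  with friend: 4
  friend friend: 2
14 duplicate windows → 21 − 14 = 7 distinct.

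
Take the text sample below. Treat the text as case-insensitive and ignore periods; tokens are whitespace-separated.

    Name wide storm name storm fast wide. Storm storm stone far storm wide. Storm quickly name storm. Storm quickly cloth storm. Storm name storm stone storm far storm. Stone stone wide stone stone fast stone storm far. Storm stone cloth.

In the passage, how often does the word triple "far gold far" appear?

0

Scanning the 38 overlapping trigram windows for "far gold far":
  (none found)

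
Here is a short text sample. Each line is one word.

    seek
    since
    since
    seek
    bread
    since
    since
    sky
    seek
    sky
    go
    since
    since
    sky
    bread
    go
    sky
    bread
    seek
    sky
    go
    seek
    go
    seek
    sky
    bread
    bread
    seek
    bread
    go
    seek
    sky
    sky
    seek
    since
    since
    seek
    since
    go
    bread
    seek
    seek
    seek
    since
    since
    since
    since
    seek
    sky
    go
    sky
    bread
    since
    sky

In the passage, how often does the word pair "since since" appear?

7

Scanning the 53 overlapping bigram windows for "since since":
  position 2–3: since since
  position 6–7: since since
  position 12–13: since since
  position 35–36: since since
  position 44–45: since since
  position 45–46: since since
  position 46–47: since since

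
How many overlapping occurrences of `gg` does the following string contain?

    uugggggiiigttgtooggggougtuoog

7

Sliding a length-2 window over the 29 characters (28 positions):
  position 3–4: gg
  position 4–5: gg
  position 5–6: gg
  position 6–7: gg
  position 18–19: gg
  position 19–20: gg
  position 20–21: gg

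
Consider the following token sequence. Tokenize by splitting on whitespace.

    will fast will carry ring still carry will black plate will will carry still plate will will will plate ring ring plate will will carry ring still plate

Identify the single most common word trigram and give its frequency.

Trigram frequencies (highest first):
  plate will will: 3
  will carry ring: 2
  carry ring still: 2
  will will carry: 2
  will fast will: 1
  fast will carry: 1
  … (15 more, each ≤ 1)

"plate will will", 3 times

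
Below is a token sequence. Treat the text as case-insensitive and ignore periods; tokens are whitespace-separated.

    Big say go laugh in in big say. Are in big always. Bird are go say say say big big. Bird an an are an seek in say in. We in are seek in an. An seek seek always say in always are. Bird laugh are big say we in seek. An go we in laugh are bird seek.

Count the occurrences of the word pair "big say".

3

Scanning the 58 overlapping bigram windows for "big say":
  position 1–2: big say
  position 7–8: big say
  position 47–48: big say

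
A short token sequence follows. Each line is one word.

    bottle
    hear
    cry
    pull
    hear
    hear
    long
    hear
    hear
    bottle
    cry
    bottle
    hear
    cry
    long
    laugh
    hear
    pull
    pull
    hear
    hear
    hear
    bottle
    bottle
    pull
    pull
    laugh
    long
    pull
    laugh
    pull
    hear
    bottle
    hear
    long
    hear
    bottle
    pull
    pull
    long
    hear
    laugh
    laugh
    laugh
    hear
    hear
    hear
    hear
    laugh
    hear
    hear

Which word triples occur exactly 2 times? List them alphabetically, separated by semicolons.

Trigram counts meeting the condition (exactly 2 times):
  bottle hear cry: 2
  bottle pull pull: 2
  hear hear bottle: 2
  hear long hear: 2
  laugh hear hear: 2
  pull hear hear: 2

bottle hear cry; bottle pull pull; hear hear bottle; hear long hear; laugh hear hear; pull hear hear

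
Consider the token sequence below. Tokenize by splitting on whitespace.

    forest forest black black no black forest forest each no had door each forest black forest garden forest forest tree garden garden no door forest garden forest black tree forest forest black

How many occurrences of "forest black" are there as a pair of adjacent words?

Scanning the 31 overlapping bigram windows for "forest black":
  position 2–3: forest black
  position 14–15: forest black
  position 27–28: forest black
  position 31–32: forest black

4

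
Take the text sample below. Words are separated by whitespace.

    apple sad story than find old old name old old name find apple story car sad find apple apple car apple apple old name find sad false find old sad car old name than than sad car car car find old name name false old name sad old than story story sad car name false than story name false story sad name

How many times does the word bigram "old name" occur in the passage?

Scanning the 61 overlapping bigram windows for "old name":
  position 7–8: old name
  position 10–11: old name
  position 23–24: old name
  position 32–33: old name
  position 41–42: old name
  position 45–46: old name

6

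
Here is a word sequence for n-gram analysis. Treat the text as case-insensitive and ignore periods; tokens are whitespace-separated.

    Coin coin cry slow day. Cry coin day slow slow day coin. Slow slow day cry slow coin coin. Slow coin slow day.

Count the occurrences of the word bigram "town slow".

Scanning the 22 overlapping bigram windows for "town slow":
  (none found)

0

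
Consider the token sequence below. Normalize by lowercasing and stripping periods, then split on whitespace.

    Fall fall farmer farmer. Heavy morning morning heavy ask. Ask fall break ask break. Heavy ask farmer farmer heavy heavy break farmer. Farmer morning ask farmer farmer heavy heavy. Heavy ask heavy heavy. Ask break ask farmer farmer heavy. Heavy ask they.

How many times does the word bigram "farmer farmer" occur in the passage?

Scanning the 41 overlapping bigram windows for "farmer farmer":
  position 3–4: farmer farmer
  position 17–18: farmer farmer
  position 22–23: farmer farmer
  position 26–27: farmer farmer
  position 37–38: farmer farmer

5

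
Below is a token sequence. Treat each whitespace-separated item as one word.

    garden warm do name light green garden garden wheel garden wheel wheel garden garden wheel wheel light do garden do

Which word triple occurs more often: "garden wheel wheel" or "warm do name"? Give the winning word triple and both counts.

"garden wheel wheel" (2 vs 1)

"garden wheel wheel": 2 occurrences
"warm do name": 1 occurrence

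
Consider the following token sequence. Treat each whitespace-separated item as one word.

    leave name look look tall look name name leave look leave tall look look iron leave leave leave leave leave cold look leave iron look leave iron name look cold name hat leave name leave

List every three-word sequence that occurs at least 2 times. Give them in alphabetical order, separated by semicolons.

Trigram counts meeting the condition (at least 2 times):
  leave leave leave: 3
  look leave iron: 2

leave leave leave; look leave iron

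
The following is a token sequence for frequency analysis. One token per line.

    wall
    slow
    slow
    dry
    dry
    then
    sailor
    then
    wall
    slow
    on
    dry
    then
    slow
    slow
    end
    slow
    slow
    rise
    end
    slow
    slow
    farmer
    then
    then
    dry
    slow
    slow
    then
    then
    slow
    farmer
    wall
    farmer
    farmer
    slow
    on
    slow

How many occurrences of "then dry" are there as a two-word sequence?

1

Scanning the 37 overlapping bigram windows for "then dry":
  position 25–26: then dry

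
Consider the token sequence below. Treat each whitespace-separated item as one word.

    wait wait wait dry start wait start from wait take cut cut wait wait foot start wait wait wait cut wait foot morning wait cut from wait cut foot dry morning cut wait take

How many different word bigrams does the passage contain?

34 tokens → 33 bigram windows in total.
Repeated bigrams (each contributes count−1 duplicates):
  wait wait: 5
  cut wait: 3
  wait cut: 3
  from wait: 2
  start wait: 2
  wait foot: 2
  wait take: 2
12 duplicate windows → 33 − 12 = 21 distinct.

21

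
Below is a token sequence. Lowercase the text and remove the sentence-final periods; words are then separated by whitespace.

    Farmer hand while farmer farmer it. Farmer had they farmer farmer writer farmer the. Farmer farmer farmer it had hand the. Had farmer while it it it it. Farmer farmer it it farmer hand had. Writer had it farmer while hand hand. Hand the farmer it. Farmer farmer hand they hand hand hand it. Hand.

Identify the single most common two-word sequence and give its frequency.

Bigram frequencies (highest first):
  farmer farmer: 6
  it farmer: 5
  farmer it: 4
  it it: 4
  hand hand: 4
  farmer hand: 3
  … (25 more, each ≤ 2)

"farmer farmer", 6 times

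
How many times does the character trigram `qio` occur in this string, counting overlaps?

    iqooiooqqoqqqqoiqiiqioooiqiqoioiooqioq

Sliding a length-3 window over the 38 characters (36 positions):
  position 20–22: qio
  position 35–37: qio

2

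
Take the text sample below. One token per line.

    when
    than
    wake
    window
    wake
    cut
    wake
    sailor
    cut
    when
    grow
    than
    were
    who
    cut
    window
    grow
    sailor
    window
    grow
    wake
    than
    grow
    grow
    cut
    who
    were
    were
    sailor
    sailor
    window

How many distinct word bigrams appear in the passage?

28

31 tokens → 30 bigram windows in total.
Repeated bigrams (each contributes count−1 duplicates):
  sailor window: 2
  window grow: 2
2 duplicate windows → 30 − 2 = 28 distinct.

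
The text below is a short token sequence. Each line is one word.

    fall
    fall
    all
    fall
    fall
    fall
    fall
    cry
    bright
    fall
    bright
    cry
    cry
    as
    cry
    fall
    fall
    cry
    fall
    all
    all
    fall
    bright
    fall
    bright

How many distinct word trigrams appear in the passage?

20

25 tokens → 23 trigram windows in total.
Repeated trigrams (each contributes count−1 duplicates):
  bright fall bright: 2
  fall fall cry: 2
  fall fall fall: 2
3 duplicate windows → 23 − 3 = 20 distinct.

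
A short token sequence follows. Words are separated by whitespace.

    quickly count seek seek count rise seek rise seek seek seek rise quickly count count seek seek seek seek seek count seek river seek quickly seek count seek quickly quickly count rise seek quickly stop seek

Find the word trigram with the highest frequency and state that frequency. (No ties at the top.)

Trigram frequencies (highest first):
  seek seek seek: 4
  count seek seek: 2
  seek seek count: 2
  count rise seek: 2
  seek count seek: 2
  quickly count seek: 1
  … (21 more, each ≤ 1)

"seek seek seek", 4 times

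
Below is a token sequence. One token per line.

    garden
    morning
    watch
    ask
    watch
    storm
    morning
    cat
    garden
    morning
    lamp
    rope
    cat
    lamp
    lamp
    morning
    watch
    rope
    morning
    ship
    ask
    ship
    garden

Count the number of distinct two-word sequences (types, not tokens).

20

23 tokens → 22 bigram windows in total.
Repeated bigrams (each contributes count−1 duplicates):
  garden morning: 2
  morning watch: 2
2 duplicate windows → 22 − 2 = 20 distinct.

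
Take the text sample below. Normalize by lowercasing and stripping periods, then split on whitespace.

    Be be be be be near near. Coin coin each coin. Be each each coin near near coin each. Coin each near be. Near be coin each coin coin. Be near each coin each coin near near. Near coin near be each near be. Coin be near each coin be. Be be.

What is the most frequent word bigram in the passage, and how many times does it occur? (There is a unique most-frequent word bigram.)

"each coin", 7 times

Bigram frequencies (highest first):
  each coin: 7
  be be: 6
  coin each: 5
  be near: 4
  near near: 4
  coin be: 4
  … (9 more, each ≤ 4)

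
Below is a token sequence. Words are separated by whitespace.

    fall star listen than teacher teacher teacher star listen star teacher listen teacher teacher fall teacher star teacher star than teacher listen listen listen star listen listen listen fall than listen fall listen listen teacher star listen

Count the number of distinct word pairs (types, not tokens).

18

37 tokens → 36 bigram windows in total.
Repeated bigrams (each contributes count−1 duplicates):
  listen listen: 5
  star listen: 4
  teacher star: 4
  teacher teacher: 3
  listen fall: 2
  listen star: 2
  listen teacher: 2
  star teacher: 2
  … (2 more repeated)
18 duplicate windows → 36 − 18 = 18 distinct.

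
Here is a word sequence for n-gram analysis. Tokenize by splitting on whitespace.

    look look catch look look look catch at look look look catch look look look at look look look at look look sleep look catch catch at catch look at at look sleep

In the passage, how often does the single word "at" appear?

6

Scanning the 33 tokens for "at":
  position 8: at
  position 16: at
  position 20: at
  position 27: at
  position 30: at
  position 31: at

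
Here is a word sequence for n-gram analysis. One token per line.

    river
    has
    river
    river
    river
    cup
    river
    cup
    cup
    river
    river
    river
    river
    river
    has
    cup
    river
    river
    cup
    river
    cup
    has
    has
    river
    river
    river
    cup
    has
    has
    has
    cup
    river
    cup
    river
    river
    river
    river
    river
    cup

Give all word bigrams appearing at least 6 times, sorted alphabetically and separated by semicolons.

cup river; river cup; river river

Bigram counts meeting the condition (at least 6 times):
  cup river: 6
  river cup: 7
  river river: 13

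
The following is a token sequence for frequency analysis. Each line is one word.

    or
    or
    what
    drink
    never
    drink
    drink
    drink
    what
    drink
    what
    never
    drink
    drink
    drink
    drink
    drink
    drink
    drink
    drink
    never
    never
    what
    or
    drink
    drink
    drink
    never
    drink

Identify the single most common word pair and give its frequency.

Bigram frequencies (highest first):
  drink drink: 11
  drink never: 3
  never drink: 3
  what drink: 2
  drink what: 2
  or or: 1
  … (6 more, each ≤ 1)

"drink drink", 11 times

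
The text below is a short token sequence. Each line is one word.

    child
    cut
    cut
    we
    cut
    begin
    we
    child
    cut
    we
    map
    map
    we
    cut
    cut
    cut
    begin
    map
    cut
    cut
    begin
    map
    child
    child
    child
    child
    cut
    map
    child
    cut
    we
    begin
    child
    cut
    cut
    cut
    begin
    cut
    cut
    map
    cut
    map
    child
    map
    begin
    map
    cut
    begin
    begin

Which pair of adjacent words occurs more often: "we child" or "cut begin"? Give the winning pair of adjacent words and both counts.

"we child": 1 occurrence
"cut begin": 5 occurrences

"cut begin" (5 vs 1)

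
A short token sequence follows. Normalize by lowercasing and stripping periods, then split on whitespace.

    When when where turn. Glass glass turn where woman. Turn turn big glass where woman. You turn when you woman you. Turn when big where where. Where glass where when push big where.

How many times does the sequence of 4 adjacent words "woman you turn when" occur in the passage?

Scanning the 30 overlapping 4-gram windows for "woman you turn when":
  position 15–18: woman you turn when
  position 20–23: woman you turn when

2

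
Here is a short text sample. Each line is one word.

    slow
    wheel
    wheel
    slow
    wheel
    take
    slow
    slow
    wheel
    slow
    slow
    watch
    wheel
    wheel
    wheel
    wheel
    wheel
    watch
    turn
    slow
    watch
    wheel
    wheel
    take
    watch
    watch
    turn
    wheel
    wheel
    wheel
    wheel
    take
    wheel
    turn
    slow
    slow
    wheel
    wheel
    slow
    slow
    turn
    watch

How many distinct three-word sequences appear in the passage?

29

42 tokens → 40 trigram windows in total.
Repeated trigrams (each contributes count−1 duplicates):
  wheel wheel wheel: 5
  slow slow wheel: 2
  slow watch wheel: 2
  slow wheel wheel: 2
  watch wheel wheel: 2
  wheel slow slow: 2
  wheel wheel slow: 2
  wheel wheel take: 2
11 duplicate windows → 40 − 11 = 29 distinct.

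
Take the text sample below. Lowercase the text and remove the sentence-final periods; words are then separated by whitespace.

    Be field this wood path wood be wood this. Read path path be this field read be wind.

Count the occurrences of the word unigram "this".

Scanning the 18 tokens for "this":
  position 3: this
  position 9: this
  position 14: this

3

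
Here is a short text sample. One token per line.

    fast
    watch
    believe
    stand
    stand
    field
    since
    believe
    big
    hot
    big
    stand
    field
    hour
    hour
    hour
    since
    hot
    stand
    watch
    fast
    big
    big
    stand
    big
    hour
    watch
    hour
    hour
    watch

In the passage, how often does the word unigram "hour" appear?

6

Scanning the 30 tokens for "hour":
  position 14: hour
  position 15: hour
  position 16: hour
  position 26: hour
  position 28: hour
  position 29: hour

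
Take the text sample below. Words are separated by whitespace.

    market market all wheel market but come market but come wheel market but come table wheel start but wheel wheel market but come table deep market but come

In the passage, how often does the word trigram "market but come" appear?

5

Scanning the 26 overlapping trigram windows for "market but come":
  position 5–7: market but come
  position 8–10: market but come
  position 12–14: market but come
  position 21–23: market but come
  position 26–28: market but come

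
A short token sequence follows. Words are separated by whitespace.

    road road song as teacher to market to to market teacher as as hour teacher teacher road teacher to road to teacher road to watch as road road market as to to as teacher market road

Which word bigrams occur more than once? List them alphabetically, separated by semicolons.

as teacher; road road; road to; teacher road; teacher to; to market; to to

Bigram counts meeting the condition (more than once):
  as teacher: 2
  road road: 2
  road to: 2
  teacher road: 2
  teacher to: 2
  to market: 2
  to to: 2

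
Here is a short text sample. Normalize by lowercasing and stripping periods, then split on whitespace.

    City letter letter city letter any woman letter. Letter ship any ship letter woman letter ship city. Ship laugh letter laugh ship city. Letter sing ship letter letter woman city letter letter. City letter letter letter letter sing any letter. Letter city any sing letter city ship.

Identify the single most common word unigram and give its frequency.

"letter", 20 times

Unigram frequencies (highest first):
  letter: 20
  city: 8
  ship: 7
  any: 4
  woman: 3
  sing: 3
  … (1 more, each ≤ 2)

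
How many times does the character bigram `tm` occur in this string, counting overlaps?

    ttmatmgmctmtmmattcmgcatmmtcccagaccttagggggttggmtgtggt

Sliding a length-2 window over the 53 characters (52 positions):
  position 2–3: tm
  position 5–6: tm
  position 10–11: tm
  position 12–13: tm
  position 23–24: tm

5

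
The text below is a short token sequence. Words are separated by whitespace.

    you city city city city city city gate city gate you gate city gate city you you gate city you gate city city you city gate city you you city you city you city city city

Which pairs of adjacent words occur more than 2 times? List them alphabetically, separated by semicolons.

Bigram counts meeting the condition (more than 2 times):
  city city: 8
  city gate: 4
  city you: 6
  gate city: 6
  you city: 5
  you gate: 3

city city; city gate; city you; gate city; you city; you gate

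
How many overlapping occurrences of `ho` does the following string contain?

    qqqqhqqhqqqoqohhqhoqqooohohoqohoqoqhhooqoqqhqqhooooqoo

Sliding a length-2 window over the 54 characters (53 positions):
  position 18–19: ho
  position 25–26: ho
  position 27–28: ho
  position 31–32: ho
  position 37–38: ho
  position 47–48: ho

6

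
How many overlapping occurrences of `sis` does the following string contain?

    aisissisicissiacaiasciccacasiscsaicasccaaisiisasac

Sliding a length-3 window over the 50 characters (48 positions):
  position 3–5: sis
  position 6–8: sis
  position 28–30: sis

3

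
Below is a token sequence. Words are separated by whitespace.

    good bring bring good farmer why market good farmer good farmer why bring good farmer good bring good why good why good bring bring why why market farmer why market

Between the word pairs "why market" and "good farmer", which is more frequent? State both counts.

"good farmer" (4 vs 3)

"why market": 3 occurrences
"good farmer": 4 occurrences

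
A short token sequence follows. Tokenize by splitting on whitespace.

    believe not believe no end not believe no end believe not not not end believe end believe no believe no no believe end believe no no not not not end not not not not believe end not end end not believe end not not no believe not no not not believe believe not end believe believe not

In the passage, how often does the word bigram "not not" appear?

Scanning the 56 overlapping bigram windows for "not not":
  position 11–12: not not
  position 12–13: not not
  position 27–28: not not
  position 28–29: not not
  position 31–32: not not
  position 32–33: not not
  position 33–34: not not
  position 43–44: not not
  position 49–50: not not

9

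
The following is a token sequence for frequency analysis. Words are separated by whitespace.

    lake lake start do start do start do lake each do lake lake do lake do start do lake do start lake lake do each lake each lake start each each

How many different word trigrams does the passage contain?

22

31 tokens → 29 trigram windows in total.
Repeated trigrams (each contributes count−1 duplicates):
  do start do: 3
  do lake do: 2
  lake do start: 2
  lake lake do: 2
  start do lake: 2
  start do start: 2
7 duplicate windows → 29 − 7 = 22 distinct.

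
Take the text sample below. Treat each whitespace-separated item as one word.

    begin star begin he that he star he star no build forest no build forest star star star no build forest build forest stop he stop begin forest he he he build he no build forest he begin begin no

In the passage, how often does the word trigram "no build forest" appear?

Scanning the 38 overlapping trigram windows for "no build forest":
  position 10–12: no build forest
  position 13–15: no build forest
  position 19–21: no build forest
  position 34–36: no build forest

4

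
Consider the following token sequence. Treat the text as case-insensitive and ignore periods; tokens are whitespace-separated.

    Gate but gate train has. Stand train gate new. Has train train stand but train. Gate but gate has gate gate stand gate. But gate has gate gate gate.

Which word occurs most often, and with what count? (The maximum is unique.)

"gate", 12 times

Unigram frequencies (highest first):
  gate: 12
  train: 5
  but: 4
  has: 4
  stand: 3
  new: 1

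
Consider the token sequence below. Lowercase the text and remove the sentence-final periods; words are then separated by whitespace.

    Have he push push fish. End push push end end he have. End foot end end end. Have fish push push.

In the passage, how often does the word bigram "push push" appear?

Scanning the 20 overlapping bigram windows for "push push":
  position 3–4: push push
  position 7–8: push push
  position 20–21: push push

3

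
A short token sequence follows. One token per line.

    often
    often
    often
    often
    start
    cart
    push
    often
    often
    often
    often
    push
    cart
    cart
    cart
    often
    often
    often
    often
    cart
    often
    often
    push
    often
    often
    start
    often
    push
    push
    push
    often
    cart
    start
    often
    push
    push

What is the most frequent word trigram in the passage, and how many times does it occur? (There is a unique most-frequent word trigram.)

"often often often", 6 times

Trigram frequencies (highest first):
  often often often: 6
  often often start: 2
  push often often: 2
  often often push: 2
  cart often often: 2
  start often push: 2
  … (17 more, each ≤ 2)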